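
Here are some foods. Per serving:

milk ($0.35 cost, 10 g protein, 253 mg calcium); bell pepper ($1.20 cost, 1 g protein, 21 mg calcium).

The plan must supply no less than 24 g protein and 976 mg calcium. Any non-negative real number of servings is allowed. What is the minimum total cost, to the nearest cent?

$1.35

At the optimum either one food covers both requirements or two foods hit both targets exactly; no other combination can be cheaper.
milk only: max(24/10, 976/253) = 3.858 servings → $1.35.
bell pepper only: max(24/1, 976/21) = 46.48 servings → $55.77.
milk + bell pepper: intersection lies outside the first quadrant.
The minimum over all feasible corners is $1.35.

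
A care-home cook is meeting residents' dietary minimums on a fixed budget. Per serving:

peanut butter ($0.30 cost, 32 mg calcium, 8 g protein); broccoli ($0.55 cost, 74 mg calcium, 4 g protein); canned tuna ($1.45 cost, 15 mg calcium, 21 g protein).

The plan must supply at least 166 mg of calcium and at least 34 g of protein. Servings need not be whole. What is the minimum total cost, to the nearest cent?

$1.48

peanut butter only: max(166/32, 34/8) = 5.188 servings → $1.56.
broccoli only: max(166/74, 34/4) = 8.5 servings → $4.67.
canned tuna only: max(166/15, 34/21) = 11.07 servings → $16.05.
peanut butter + broccoli with both tight: 3.991 servings and 0.5172 servings → $1.48.
peanut butter + canned tuna: the both-tight solution has a negative serving — not a feasible corner.
broccoli + canned tuna with both tight: 1.992 servings and 1.24 servings → $2.89.
So the least-cost plan costs $1.48.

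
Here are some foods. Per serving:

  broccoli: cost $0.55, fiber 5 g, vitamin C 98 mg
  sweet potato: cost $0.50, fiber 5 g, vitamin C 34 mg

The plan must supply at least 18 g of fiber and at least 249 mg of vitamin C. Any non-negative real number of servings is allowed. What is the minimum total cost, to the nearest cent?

$1.90

An LP optimum is at a vertex; with two nutrient constraints at most two foods are used. Check each candidate.
broccoli only: max(18/5, 249/98) = 3.6 servings → $1.98.
sweet potato only: max(18/5, 249/34) = 7.324 servings → $3.66.
broccoli + sweet potato with both tight: 1.978 servings and 1.622 servings → $1.90.
The minimum over all feasible corners is $1.90.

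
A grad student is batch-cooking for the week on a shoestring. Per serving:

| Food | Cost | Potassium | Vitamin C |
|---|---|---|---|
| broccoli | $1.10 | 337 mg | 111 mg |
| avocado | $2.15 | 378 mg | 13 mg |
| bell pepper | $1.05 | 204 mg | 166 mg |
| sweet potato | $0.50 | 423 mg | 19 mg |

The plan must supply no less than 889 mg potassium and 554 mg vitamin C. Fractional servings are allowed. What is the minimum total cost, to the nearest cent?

$3.70

broccoli only: max(889/337, 554/111) = 4.991 servings → $5.49.
avocado only: max(889/378, 554/13) = 42.62 servings → $91.62.
bell pepper only: max(889/204, 554/166) = 4.358 servings → $4.58.
sweet potato only: max(889/423, 554/19) = 29.16 servings → $14.58.
broccoli + avocado: the both-tight solution has a negative serving — not a feasible corner.
broccoli + bell pepper with both tight: 1.038 servings and 2.643 servings → $3.92.
broccoli + sweet potato with both targets exact would need a negative amount; discard.
avocado + bell pepper with both tight: 0.575 servings and 3.292 servings → $4.69.
avocado + sweet potato with both targets exact would need a negative amount; discard.
bell pepper + sweet potato with both tight: 3.278 servings and 0.5209 servings → $3.70.
So the least-cost plan costs $3.70.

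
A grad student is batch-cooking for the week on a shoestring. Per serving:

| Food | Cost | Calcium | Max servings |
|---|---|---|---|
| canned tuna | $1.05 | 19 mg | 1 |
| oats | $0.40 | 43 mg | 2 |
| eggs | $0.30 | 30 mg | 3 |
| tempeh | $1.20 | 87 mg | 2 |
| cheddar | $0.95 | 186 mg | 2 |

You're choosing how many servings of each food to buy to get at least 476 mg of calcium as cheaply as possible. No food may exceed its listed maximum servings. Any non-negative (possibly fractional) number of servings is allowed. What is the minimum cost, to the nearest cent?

Cost per mg of calcium: cheddar $0.0051, oats $0.0093, eggs $0.0100, tempeh $0.0138, canned tuna $0.0553.
Take 2 servings of cheddar: +372.0 mg calcium for $1.90 (total $1.90, still need 104.0 mg).
Take 2 servings of oats: +86.0 mg calcium for $0.80 (total $2.70, still need 18.0 mg).
Take 0.6 servings of eggs: +18.0 mg calcium for $0.18 (total $2.88, still need 0.0 mg).
Greedy by cheapest-per-mg is optimal for a single linear constraint, so the minimum cost is $2.88.

$2.88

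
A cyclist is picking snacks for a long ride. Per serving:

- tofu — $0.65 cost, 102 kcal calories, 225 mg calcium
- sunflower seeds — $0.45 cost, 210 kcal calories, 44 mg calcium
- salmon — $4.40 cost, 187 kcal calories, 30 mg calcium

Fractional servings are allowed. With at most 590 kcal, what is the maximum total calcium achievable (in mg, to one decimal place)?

Calcium per kcal: tofu 2.206, sunflower seeds 0.2095, salmon 0.1604.
With no serving limits, spend the whole calories allowance on tofu: 590 kcal / 102 kcal × 225 mg = 1301.5 mg.

1301.5 mg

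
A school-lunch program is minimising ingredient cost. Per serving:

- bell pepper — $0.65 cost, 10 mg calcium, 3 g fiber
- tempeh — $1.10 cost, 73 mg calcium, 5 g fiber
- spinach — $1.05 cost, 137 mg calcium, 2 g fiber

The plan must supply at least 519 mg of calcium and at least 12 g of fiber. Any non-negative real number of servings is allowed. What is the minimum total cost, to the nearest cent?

$4.59

Two binding constraints pin down two serving amounts, so the optimal mix uses at most two foods. The candidates are each food alone (scaled to the tighter of calcium/fiber) and each pair with both constraints tight.
bell pepper only: max(519/10, 12/3) = 51.9 servings → $33.73.
tempeh only: max(519/73, 12/5) = 7.11 servings → $7.82.
spinach only: max(519/137, 12/2) = 6 servings → $6.30.
bell pepper + tempeh with both targets exact would need a negative amount; discard.
bell pepper + spinach with both tight: 1.55 servings and 3.675 servings → $4.87.
tempeh + spinach with both tight: 1.124 servings and 3.189 servings → $4.59.
So the least-cost plan costs $4.59.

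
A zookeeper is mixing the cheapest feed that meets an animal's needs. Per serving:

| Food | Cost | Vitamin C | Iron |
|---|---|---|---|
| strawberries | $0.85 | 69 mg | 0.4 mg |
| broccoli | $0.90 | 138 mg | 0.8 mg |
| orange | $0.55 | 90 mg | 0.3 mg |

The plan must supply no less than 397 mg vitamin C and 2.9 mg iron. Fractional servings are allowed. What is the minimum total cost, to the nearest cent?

strawberries only: max(397/69, 2.9/0.4) = 7.25 servings → $6.16.
broccoli only: max(397/138, 2.9/0.8) = 3.625 servings → $3.26.
orange only: max(397/90, 2.9/0.3) = 9.667 servings → $5.32.
strawberries + broccoli (both tight): parallel constraints — no distinct corner.
strawberries + orange: the both-tight solution has a negative serving — not a feasible corner.
broccoli + orange: the both-tight solution has a negative serving — not a feasible corner.
Cheapest feasible corner: $3.26.

$3.26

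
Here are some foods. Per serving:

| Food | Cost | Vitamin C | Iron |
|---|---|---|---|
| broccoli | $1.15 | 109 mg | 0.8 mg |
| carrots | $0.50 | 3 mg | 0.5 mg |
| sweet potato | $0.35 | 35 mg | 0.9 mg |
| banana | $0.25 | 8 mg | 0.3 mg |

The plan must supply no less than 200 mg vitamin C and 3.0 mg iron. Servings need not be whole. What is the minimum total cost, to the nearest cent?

For a min-cost LP with two ≥-constraints, a basic feasible solution has at most two positive variables.
broccoli only: max(200/109, 3.0/0.8) = 3.75 servings → $4.31.
carrots only: max(200/3, 3.0/0.5) = 66.67 servings → $33.33.
sweet potato only: max(200/35, 3.0/0.9) = 5.714 servings → $2.00.
banana only: max(200/8, 3.0/0.3) = 25 servings → $6.25.
broccoli + carrots with both tight: 1.747 servings and 3.205 servings → $3.61.
broccoli + sweet potato with both tight: 1.07 servings and 2.382 servings → $2.06.
broccoli + banana with both tight: 1.369 servings and 6.35 servings → $3.16.
carrots + sweet potato: intersection lies outside the first quadrant.
carrots + banana: intersection lies outside the first quadrant.
sweet potato + banana: intersection lies outside the first quadrant.
So the least-cost plan costs $2.00.

$2.00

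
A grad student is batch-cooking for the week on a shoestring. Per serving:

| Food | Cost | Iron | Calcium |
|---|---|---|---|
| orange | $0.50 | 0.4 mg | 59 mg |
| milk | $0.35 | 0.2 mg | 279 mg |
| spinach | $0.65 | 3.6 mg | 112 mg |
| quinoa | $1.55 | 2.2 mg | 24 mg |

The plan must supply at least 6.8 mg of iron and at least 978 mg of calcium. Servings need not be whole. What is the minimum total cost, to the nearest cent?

$2.11

Minimising a linear cost over {iron ≥ 6.8, calcium ≥ 978, servings ≥ 0} — the optimum is at a vertex, using one or two foods.
orange only: max(6.8/0.4, 978/59) = 17 servings → $8.50.
milk only: max(6.8/0.2, 978/279) = 34 servings → $11.90.
spinach only: max(6.8/3.6, 978/112) = 8.732 servings → $5.68.
quinoa only: max(6.8/2.2, 978/24) = 40.75 servings → $63.16.
orange + milk with both targets exact would need a negative amount; discard.
orange + spinach with both tight: 16.46 servings and 0.05967 servings → $8.27.
orange + quinoa with both tight: 16.54 servings and 0.08319 servings → $8.40.
milk + spinach with both tight: 2.81 servings and 1.733 servings → $2.11.
milk + quinoa with both tight: 3.265 servings and 2.794 servings → $5.47.
spinach + quinoa: the both-tight solution has a negative serving — not a feasible corner.
So the least-cost plan costs $2.11.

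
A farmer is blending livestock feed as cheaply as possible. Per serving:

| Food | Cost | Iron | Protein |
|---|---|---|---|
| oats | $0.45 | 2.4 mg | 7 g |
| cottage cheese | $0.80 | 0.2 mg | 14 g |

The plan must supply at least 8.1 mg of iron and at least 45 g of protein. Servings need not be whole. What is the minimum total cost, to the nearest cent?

$2.73

An LP optimum is at a vertex; with two nutrient constraints at most two foods are used. Check each candidate.
oats only: max(8.1/2.4, 45/7) = 6.429 servings → $2.89.
cottage cheese only: max(8.1/0.2, 45/14) = 40.5 servings → $32.40.
oats + cottage cheese with both tight: 3.242 servings and 1.593 servings → $2.73.
So the least-cost plan costs $2.73.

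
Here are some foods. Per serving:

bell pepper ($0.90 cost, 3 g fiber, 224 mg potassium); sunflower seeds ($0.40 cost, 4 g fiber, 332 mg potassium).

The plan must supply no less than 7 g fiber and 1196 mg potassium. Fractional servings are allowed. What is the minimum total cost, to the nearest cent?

With two linear requirements the optimum uses one or two foods; enumerate the corners.
bell pepper only: max(7/3, 1196/224) = 5.339 servings → $4.81.
sunflower seeds only: max(7/4, 1196/332) = 3.602 servings → $1.44.
bell pepper + sunflower seeds with both targets exact would need a negative amount; discard.
So the least-cost plan costs $1.44.

$1.44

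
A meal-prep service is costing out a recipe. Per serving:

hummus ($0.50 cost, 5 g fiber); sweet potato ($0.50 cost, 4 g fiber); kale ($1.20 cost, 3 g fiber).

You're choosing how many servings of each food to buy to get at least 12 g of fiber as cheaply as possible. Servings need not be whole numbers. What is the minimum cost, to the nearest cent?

$1.20

Cost per g of fiber: hummus $0.1000, sweet potato $0.1250, kale $0.4000.
With no serving limits, use only hummus: 12 g / 5 g = 2.4 servings × $0.50 = $1.20.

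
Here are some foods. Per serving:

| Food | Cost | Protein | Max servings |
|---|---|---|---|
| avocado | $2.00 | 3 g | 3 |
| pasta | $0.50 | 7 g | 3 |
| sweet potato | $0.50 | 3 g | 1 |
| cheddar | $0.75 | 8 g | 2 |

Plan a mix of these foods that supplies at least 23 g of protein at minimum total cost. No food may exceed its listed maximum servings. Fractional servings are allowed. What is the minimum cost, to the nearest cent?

$1.69

Cost per g of protein: pasta $0.0714, cheddar $0.0938, sweet potato $0.1667, avocado $0.6667.
Take 3 servings of pasta: +21.0 g protein for $1.50 (total $1.50, still need 2.0 g).
Take 0.25 servings of cheddar: +2.0 g protein for $0.19 (total $1.69, still need 0.0 g).
Greedy by cheapest-per-g is optimal for a single linear constraint, so the minimum cost is $1.69.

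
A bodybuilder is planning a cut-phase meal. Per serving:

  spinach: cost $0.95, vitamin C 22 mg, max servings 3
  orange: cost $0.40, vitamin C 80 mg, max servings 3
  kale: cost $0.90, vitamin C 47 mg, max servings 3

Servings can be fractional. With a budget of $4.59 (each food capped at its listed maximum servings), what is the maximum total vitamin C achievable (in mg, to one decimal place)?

Vitamin C per dollar: orange 200, kale 52.22, spinach 23.16.
Take 3 servings of orange: spends $1.20, +240.0 mg vitamin C (running total 240.0 mg).
Take 3 servings of kale: spends $2.70, +141.0 mg vitamin C (running total 381.0 mg).
Take 0.7263 servings of spinach: spends $0.69, +16.0 mg vitamin C (running total 397.0 mg).
Filling greedily by vitamin C-per-dollar is optimal for one linear limit, giving 397.0 mg.

397.0 mg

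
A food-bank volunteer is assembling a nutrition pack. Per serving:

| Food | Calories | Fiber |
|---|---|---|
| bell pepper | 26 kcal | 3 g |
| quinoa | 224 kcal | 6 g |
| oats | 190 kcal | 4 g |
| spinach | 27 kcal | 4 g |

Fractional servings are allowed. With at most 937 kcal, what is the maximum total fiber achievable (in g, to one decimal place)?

138.8 g

Fiber per kcal: spinach 0.1481, bell pepper 0.1154, quinoa 0.02679, oats 0.02105.
With no serving limits, spend the whole calories allowance on spinach: 937 kcal / 27 kcal × 4 g = 138.8 g.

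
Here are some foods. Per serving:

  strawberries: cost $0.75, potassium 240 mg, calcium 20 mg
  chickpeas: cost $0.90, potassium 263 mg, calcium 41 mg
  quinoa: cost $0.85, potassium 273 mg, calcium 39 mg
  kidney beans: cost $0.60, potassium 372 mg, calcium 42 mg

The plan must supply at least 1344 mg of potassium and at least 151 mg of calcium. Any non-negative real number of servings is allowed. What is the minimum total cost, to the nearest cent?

Minimising a linear cost over {potassium ≥ 1344, calcium ≥ 151, servings ≥ 0} — the optimum is at a vertex, using one or two foods.
strawberries only: max(1344/240, 151/20) = 7.55 servings → $5.66.
chickpeas only: max(1344/263, 151/41) = 5.11 servings → $4.60.
quinoa only: max(1344/273, 151/39) = 4.923 servings → $4.18.
kidney beans only: max(1344/372, 151/42) = 3.613 servings → $2.17.
strawberries + chickpeas with both tight: 3.36 servings and 2.044 servings → $4.36.
strawberries + quinoa with both tight: 2.87 servings and 2.4 servings → $4.19.
strawberries + kidney beans with both tight: 0.1045 servings and 3.545 servings → $2.21.
chickpeas + quinoa: intersection lies outside the first quadrant.
chickpeas + kidney beans with both targets exact would need a negative amount; discard.
quinoa + kidney beans: intersection lies outside the first quadrant.
So the least-cost plan costs $2.17.

$2.17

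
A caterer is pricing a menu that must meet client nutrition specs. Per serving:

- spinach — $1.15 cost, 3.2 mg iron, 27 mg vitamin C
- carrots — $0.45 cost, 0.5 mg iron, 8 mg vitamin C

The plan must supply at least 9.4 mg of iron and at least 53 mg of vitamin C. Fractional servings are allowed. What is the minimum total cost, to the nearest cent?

$3.38

An LP optimum is at a vertex; with two nutrient constraints at most two foods are used. Check each candidate.
spinach only: max(9.4/3.2, 53/27) = 2.938 servings → $3.38.
carrots only: max(9.4/0.5, 53/8) = 18.8 servings → $8.46.
spinach + carrots: the both-tight solution has a negative serving — not a feasible corner.
The minimum over all feasible corners is $3.38.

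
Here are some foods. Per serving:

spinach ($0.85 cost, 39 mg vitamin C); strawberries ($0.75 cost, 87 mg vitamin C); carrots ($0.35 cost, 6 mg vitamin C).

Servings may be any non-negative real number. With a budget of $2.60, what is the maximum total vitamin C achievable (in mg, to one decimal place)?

Vitamin C per dollar: strawberries 116, spinach 45.88, carrots 17.14.
With no serving limits, spend the whole cost allowance on strawberries: $2.60 / $0.75 × 87 mg = 301.6 mg.

301.6 mg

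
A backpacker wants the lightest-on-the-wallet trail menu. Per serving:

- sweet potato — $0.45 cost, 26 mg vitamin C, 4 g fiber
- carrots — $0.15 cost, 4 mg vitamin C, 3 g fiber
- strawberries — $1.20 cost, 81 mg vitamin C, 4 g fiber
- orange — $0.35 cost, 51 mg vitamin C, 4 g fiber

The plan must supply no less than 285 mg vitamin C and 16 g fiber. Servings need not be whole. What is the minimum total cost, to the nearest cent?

$1.96

Minimising a linear cost over {vitamin C ≥ 285, fiber ≥ 16, servings ≥ 0} — the optimum is at a vertex, using one or two foods.
sweet potato only: max(285/26, 16/4) = 10.96 servings → $4.93.
carrots only: max(285/4, 16/3) = 71.25 servings → $10.69.
strawberries only: max(285/81, 16/4) = 4 servings → $4.80.
orange only: max(285/51, 16/4) = 5.588 servings → $1.96.
sweet potato + carrots: the both-tight solution has a negative serving — not a feasible corner.
sweet potato + strawberries with both tight: 0.7091 servings and 3.291 servings → $4.27.
sweet potato + orange: intersection lies outside the first quadrant.
carrots + strawberries with both tight: 0.6872 servings and 3.485 servings → $4.28.
carrots + orange with both targets exact would need a negative amount; discard.
strawberries + orange with both tight: 2.7 servings and 1.3 servings → $3.69.
So the least-cost plan costs $1.96.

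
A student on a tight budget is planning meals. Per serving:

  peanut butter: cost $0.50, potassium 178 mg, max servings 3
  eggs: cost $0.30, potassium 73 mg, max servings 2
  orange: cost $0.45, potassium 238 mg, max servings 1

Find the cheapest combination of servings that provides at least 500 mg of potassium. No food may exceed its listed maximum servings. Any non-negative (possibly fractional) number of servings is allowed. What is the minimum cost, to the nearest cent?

$1.19

Cost per mg of potassium: orange $0.0019, peanut butter $0.0028, eggs $0.0041.
Take 1 serving of orange: +238.0 mg potassium for $0.45 (total $0.45, still need 262.0 mg).
Take 1.472 servings of peanut butter: +262.0 mg potassium for $0.74 (total $1.19, still need 0.0 mg).
Greedy by cheapest-per-mg is optimal for a single linear constraint, so the minimum cost is $1.19.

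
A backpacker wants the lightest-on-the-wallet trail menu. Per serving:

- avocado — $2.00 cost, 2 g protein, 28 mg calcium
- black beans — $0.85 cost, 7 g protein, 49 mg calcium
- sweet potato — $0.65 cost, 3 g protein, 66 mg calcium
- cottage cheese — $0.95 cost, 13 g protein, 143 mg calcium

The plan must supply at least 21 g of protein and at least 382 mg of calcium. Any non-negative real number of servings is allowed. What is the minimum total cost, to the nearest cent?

$2.54

Two binding constraints pin down two serving amounts, so the optimal mix uses at most two foods. The candidates are each food alone (scaled to the tighter of protein/calcium) and each pair with both constraints tight.
avocado only: max(21/2, 382/28) = 13.64 servings → $27.29.
black beans only: max(21/7, 382/49) = 7.796 servings → $6.63.
sweet potato only: max(21/3, 382/66) = 7 servings → $4.55.
cottage cheese only: max(21/13, 382/143) = 2.671 servings → $2.54.
avocado + black beans: the both-tight solution has a negative serving — not a feasible corner.
avocado + sweet potato with both tight: 5 servings and 3.667 servings → $12.38.
avocado + cottage cheese: intersection lies outside the first quadrant.
black beans + sweet potato with both tight: 0.7619 servings and 5.222 servings → $4.04.
black beans + cottage cheese: the both-tight solution has a negative serving — not a feasible corner.
sweet potato + cottage cheese with both tight: 4.576 servings and 0.5594 servings → $3.51.
The minimum over all feasible corners is $2.54.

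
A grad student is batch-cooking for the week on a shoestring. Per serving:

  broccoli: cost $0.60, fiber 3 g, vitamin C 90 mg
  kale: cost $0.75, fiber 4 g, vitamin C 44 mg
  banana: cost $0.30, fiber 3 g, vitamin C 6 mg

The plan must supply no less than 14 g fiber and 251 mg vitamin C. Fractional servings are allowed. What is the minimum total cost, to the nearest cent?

Minimising a linear cost over {fiber ≥ 14, vitamin C ≥ 251, servings ≥ 0} — the optimum is at a vertex, using one or two foods.
broccoli only: max(14/3, 251/90) = 4.667 servings → $2.80.
kale only: max(14/4, 251/44) = 5.705 servings → $4.28.
banana only: max(14/3, 251/6) = 41.83 servings → $12.55.
broccoli + kale with both tight: 1.702 servings and 2.224 servings → $2.69.
broccoli + banana with both tight: 2.655 servings and 2.012 servings → $2.20.
kale + banana: intersection lies outside the first quadrant.
The minimum over all feasible corners is $2.20.

$2.20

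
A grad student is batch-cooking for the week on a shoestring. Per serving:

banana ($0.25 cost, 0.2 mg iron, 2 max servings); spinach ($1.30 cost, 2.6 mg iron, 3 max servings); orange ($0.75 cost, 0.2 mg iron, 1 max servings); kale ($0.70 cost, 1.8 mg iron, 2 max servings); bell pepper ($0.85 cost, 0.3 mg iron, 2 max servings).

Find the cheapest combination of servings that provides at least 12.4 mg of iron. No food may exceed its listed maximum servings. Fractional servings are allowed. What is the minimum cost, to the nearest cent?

$7.50

Cost per mg of iron: kale $0.3889, spinach $0.5000, banana $1.2500, bell pepper $2.8333, orange $3.7500.
Take 2 servings of kale: +3.6 mg iron for $1.40 (total $1.40, still need 8.8 mg).
Take 3 servings of spinach: +7.8 mg iron for $3.90 (total $5.30, still need 1.0 mg).
Take 2 servings of banana: +0.4 mg iron for $0.50 (total $5.80, still need 0.6 mg).
Take 2 servings of bell pepper: +0.6 mg iron for $1.70 (total $7.50, still need 0.0 mg).
Filling from the cheapest source first is optimal under one linear minimum: $7.50.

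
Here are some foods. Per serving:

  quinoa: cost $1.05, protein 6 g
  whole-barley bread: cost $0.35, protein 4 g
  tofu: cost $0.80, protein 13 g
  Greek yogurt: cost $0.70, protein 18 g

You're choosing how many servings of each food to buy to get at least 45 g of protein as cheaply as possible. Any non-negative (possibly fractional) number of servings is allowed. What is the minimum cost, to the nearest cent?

$1.75

Cost per g of protein: Greek yogurt $0.0389, tofu $0.0615, whole-barley bread $0.0875, quinoa $0.1750.
With no serving limits, use only Greek yogurt: 45 g / 18 g = 2.5 servings × $0.70 = $1.75.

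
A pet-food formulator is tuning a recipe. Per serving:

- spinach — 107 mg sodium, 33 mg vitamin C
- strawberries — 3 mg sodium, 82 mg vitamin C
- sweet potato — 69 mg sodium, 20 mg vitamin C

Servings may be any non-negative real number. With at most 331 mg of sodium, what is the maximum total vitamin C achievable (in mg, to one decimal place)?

Vitamin C per mg sodium: strawberries 27.33, spinach 0.3084, sweet potato 0.2899.
With no serving limits, spend the whole sodium allowance on strawberries: 331 mg / 3 mg × 82 mg = 9047.3 mg.

9047.3 mg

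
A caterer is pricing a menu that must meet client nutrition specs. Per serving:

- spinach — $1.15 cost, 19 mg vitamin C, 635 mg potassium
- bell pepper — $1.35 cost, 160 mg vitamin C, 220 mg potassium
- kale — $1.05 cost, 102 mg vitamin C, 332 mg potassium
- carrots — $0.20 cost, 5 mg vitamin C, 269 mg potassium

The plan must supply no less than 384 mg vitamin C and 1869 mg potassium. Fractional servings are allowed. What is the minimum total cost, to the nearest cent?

$4.05

The cheapest plan sits at a corner of the feasible region — with two constraints it uses at most two foods.
spinach only: max(384/19, 1869/635) = 20.21 servings → $23.24.
bell pepper only: max(384/160, 1869/220) = 8.495 servings → $11.47.
kale only: max(384/102, 1869/332) = 5.63 servings → $5.91.
carrots only: max(384/5, 1869/269) = 76.8 servings → $15.36.
spinach + bell pepper with both tight: 2.202 servings and 2.138 servings → $5.42.
spinach + kale with both tight: 1.08 servings and 3.563 servings → $4.98.
spinach + carrots with both targets exact would need a negative amount; discard.
bell pepper + kale: the both-tight solution has a negative serving — not a feasible corner.
bell pepper + carrots with both tight: 2.24 servings and 5.116 servings → $4.05.
kale + carrots with both tight: 3.645 servings and 2.45 servings → $4.32.
So the least-cost plan costs $4.05.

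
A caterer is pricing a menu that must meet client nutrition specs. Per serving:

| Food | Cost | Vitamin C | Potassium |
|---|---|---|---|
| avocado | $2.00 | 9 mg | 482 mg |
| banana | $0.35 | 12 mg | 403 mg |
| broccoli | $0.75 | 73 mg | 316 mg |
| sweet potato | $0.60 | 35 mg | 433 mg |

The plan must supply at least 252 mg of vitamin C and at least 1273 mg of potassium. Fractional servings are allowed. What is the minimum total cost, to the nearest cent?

Two binding constraints pin down two serving amounts, so the optimal mix uses at most two foods. The candidates are each food alone (scaled to the tighter of vitamin C/potassium) and each pair with both constraints tight.
avocado only: max(252/9, 1273/482) = 28 servings → $56.00.
banana only: max(252/12, 1273/403) = 21 servings → $7.35.
broccoli only: max(252/73, 1273/316) = 4.028 servings → $3.02.
sweet potato only: max(252/35, 1273/433) = 7.2 servings → $4.32.
avocado + banana: intersection lies outside the first quadrant.
avocado + broccoli with both tight: 0.4111 servings and 3.401 servings → $3.37.
avocado + sweet potato: intersection lies outside the first quadrant.
banana + broccoli with both tight: 0.5189 servings and 3.367 servings → $2.71.
banana + sweet potato: intersection lies outside the first quadrant.
broccoli + sweet potato with both tight: 3.142 servings and 0.6471 servings → $2.74.
So the least-cost plan costs $2.71.

$2.71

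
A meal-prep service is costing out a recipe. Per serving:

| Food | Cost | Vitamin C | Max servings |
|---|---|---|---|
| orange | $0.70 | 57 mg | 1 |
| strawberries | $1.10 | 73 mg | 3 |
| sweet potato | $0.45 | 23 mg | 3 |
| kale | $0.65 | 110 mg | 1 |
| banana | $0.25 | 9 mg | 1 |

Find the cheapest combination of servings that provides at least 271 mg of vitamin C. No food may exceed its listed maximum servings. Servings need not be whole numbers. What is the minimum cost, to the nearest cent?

Cost per mg of vitamin C: kale $0.0059, orange $0.0123, strawberries $0.0151, sweet potato $0.0196, banana $0.0278.
Take 1 serving of kale: +110.0 mg vitamin C for $0.65 (total $0.65, still need 161.0 mg).
Take 1 serving of orange: +57.0 mg vitamin C for $0.70 (total $1.35, still need 104.0 mg).
Take 1.425 servings of strawberries: +104.0 mg vitamin C for $1.57 (total $2.92, still need 0.0 mg).
Filling from the cheapest source first is optimal under one linear minimum: $2.92.

$2.92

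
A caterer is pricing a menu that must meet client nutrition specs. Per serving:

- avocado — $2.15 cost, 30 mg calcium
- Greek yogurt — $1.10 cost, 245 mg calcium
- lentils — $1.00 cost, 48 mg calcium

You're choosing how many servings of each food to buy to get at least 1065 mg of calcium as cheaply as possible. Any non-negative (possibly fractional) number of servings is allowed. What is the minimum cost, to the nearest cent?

Cost per mg of calcium: Greek yogurt $0.0045, lentils $0.0208, avocado $0.0717.
With no serving limits, use only Greek yogurt: 1065 mg / 245 mg = 4.347 servings × $1.10 = $4.78.

$4.78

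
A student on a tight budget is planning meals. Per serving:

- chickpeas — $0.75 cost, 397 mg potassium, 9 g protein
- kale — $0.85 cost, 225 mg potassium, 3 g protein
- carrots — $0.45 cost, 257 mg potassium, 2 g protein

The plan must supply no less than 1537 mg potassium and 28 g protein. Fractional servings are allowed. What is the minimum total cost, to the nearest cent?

Minimising a linear cost over {potassium ≥ 1537, protein ≥ 28, servings ≥ 0} — the optimum is at a vertex, using one or two foods.
chickpeas only: max(1537/397, 28/9) = 3.872 servings → $2.90.
kale only: max(1537/225, 28/3) = 9.333 servings → $7.93.
carrots only: max(1537/257, 28/2) = 14 servings → $6.30.
chickpeas + kale with both tight: 2.025 servings and 3.258 servings → $4.29.
chickpeas + carrots with both tight: 2.714 servings and 1.789 servings → $2.84.
kale + carrots: intersection lies outside the first quadrant.
The minimum over all feasible corners is $2.84.

$2.84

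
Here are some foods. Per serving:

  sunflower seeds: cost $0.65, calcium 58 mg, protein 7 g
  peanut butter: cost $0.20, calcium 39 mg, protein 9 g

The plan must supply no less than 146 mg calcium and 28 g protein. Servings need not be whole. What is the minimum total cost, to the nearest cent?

A basic optimal solution has at most two foods positive. Try each food alone and each pair with both targets met exactly.
sunflower seeds only: max(146/58, 28/7) = 4 servings → $2.60.
peanut butter only: max(146/39, 28/9) = 3.744 servings → $0.75.
sunflower seeds + peanut butter with both tight: 0.8916 servings and 2.418 servings → $1.06.
So the least-cost plan costs $0.75.

$0.75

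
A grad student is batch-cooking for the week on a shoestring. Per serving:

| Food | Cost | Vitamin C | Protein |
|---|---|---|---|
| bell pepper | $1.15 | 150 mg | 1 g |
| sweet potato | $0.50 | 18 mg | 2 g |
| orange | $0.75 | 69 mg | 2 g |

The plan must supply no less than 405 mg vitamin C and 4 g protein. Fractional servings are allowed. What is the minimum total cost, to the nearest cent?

$3.29

With two linear requirements the optimum uses one or two foods; enumerate the corners.
bell pepper only: max(405/150, 4/1) = 4 servings → $4.60.
sweet potato only: max(405/18, 4/2) = 22.5 servings → $11.25.
orange only: max(405/69, 4/2) = 5.87 servings → $4.40.
bell pepper + sweet potato with both tight: 2.617 servings and 0.6915 servings → $3.36.
bell pepper + orange with both tight: 2.312 servings and 0.8442 servings → $3.29.
sweet potato + orange with both targets exact would need a negative amount; discard.
Cheapest feasible corner: $3.29.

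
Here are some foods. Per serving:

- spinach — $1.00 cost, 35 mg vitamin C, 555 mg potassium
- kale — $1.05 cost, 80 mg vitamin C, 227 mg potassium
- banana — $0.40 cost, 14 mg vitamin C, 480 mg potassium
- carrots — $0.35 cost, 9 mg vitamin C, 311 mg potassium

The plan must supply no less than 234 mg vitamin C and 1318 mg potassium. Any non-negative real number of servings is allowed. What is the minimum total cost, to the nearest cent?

Minimising a linear cost over {vitamin C ≥ 234, potassium ≥ 1318, servings ≥ 0} — the optimum is at a vertex, using one or two foods.
spinach only: max(234/35, 1318/555) = 6.686 servings → $6.69.
kale only: max(234/80, 1318/227) = 5.806 servings → $6.10.
banana only: max(234/14, 1318/480) = 16.71 servings → $6.69.
carrots only: max(234/9, 1318/311) = 26 servings → $9.10.
spinach + kale with both tight: 1.435 servings and 2.297 servings → $3.85.
spinach + banana: the both-tight solution has a negative serving — not a feasible corner.
spinach + carrots with both targets exact would need a negative amount; discard.
kale + banana with both tight: 2.665 servings and 1.485 servings → $3.39.
kale + carrots with both tight: 2.667 servings and 2.291 servings → $3.60.
banana + carrots: the both-tight solution has a negative serving — not a feasible corner.
So the least-cost plan costs $3.39.

$3.39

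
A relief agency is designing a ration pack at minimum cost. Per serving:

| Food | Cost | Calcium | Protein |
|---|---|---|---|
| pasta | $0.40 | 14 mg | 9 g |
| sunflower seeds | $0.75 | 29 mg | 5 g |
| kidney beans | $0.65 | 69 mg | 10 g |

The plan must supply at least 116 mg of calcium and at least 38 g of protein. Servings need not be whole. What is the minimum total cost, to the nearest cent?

Two binding constraints pin down two serving amounts, so the optimal mix uses at most two foods. The candidates are each food alone (scaled to the tighter of calcium/protein) and each pair with both constraints tight.
pasta only: max(116/14, 38/9) = 8.286 servings → $3.31.
sunflower seeds only: max(116/29, 38/5) = 7.6 servings → $5.70.
kidney beans only: max(116/69, 38/10) = 3.8 servings → $2.47.
pasta + sunflower seeds with both tight: 2.733 servings and 2.681 servings → $3.10.
pasta + kidney beans with both tight: 3.04 servings and 1.064 servings → $1.91.
sunflower seeds + kidney beans with both targets exact would need a negative amount; discard.
The minimum over all feasible corners is $1.91.

$1.91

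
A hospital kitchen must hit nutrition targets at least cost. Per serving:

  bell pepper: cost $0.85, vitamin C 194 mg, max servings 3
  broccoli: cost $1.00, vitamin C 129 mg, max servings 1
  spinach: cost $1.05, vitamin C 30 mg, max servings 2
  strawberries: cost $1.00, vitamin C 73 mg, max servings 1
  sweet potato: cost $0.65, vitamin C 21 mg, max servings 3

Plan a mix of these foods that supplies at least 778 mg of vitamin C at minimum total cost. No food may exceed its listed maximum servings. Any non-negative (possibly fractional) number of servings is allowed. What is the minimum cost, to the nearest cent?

$4.47

Cost per mg of vitamin C: bell pepper $0.0044, broccoli $0.0078, strawberries $0.0137, sweet potato $0.0310, spinach $0.0350.
Take 3 servings of bell pepper: +582.0 mg vitamin C for $2.55 (total $2.55, still need 196.0 mg).
Take 1 serving of broccoli: +129.0 mg vitamin C for $1.00 (total $3.55, still need 67.0 mg).
Take 0.9178 servings of strawberries: +67.0 mg vitamin C for $0.92 (total $4.47, still need 0.0 mg).
Filling from the cheapest source first is optimal under one linear minimum: $4.47.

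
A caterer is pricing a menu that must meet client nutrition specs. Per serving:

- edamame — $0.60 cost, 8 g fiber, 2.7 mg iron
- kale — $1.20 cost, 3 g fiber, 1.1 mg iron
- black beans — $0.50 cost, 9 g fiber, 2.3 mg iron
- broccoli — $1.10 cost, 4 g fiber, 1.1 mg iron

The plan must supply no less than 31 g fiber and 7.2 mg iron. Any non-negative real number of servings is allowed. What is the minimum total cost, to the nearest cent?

$1.72

edamame only: max(31/8, 7.2/2.7) = 3.875 servings → $2.33.
kale only: max(31/3, 7.2/1.1) = 10.33 servings → $12.40.
black beans only: max(31/9, 7.2/2.3) = 3.444 servings → $1.72.
broccoli only: max(31/4, 7.2/1.1) = 7.75 servings → $8.53.
edamame + kale with both targets exact would need a negative amount; discard.
edamame + black beans with both targets exact would need a negative amount; discard.
edamame + broccoli: the both-tight solution has a negative serving — not a feasible corner.
kale + black beans: the both-tight solution has a negative serving — not a feasible corner.
kale + broccoli: intersection lies outside the first quadrant.
black beans + broccoli: intersection lies outside the first quadrant.
The minimum over all feasible corners is $1.72.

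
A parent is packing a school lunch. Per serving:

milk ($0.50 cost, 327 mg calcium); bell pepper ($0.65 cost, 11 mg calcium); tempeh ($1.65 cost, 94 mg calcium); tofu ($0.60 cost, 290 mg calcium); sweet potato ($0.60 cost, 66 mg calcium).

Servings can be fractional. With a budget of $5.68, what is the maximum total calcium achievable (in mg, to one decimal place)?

3714.7 mg

Calcium per dollar: milk 654, tofu 483.3, sweet potato 110, tempeh 56.97, bell pepper 16.92.
With no serving limits, spend the whole cost allowance on milk: $5.68 / $0.50 × 327 mg = 3714.7 mg.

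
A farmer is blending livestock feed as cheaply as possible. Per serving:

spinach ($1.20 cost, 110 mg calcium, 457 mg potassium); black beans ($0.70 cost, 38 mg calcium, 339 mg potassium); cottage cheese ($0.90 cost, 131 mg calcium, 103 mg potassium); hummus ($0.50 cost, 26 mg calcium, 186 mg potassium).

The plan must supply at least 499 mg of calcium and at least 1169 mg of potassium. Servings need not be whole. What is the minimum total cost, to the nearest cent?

$4.36

The cheapest plan sits at a corner of the feasible region — with two constraints it uses at most two foods.
spinach only: max(499/110, 1169/457) = 4.536 servings → $5.44.
black beans only: max(499/38, 1169/339) = 13.13 servings → $9.19.
cottage cheese only: max(499/131, 1169/103) = 11.35 servings → $10.21.
hummus only: max(499/26, 1169/186) = 19.19 servings → $9.60.
spinach + black beans: the both-tight solution has a negative serving — not a feasible corner.
spinach + cottage cheese with both tight: 2.096 servings and 2.049 servings → $4.36.
spinach + hummus with both targets exact would need a negative amount; discard.
black beans + cottage cheese with both tight: 2.512 servings and 3.08 servings → $4.53.
black beans + hummus: the both-tight solution has a negative serving — not a feasible corner.
cottage cheese + hummus with both tight: 2.878 servings and 4.691 servings → $4.94.
The minimum over all feasible corners is $4.36.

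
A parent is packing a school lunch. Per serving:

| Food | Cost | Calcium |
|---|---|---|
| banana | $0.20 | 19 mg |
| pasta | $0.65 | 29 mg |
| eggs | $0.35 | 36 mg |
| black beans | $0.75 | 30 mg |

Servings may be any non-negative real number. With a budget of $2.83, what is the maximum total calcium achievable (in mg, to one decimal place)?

291.1 mg

Calcium per dollar: eggs 102.9, banana 95, pasta 44.62, black beans 40.
With no serving limits, spend the whole cost allowance on eggs: $2.83 / $0.35 × 36 mg = 291.1 mg.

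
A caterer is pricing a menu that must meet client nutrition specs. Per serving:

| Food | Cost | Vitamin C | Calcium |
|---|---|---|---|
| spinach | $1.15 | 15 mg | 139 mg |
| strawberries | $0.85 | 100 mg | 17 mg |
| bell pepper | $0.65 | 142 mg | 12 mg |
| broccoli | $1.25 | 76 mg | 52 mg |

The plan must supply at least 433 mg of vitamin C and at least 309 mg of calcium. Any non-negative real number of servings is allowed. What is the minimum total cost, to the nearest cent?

Two binding constraints pin down two serving amounts, so the optimal mix uses at most two foods. The candidates are each food alone (scaled to the tighter of vitamin C/calcium) and each pair with both constraints tight.
spinach only: max(433/15, 309/139) = 28.87 servings → $33.20.
strawberries only: max(433/100, 309/17) = 18.18 servings → $15.45.
bell pepper only: max(433/142, 309/12) = 25.75 servings → $16.74.
broccoli only: max(433/76, 309/52) = 5.942 servings → $7.43.
spinach + strawberries with both tight: 1.725 servings and 4.071 servings → $5.44.
spinach + bell pepper with both tight: 1.978 servings and 2.84 servings → $4.12.
spinach + broccoli with both tight: 0.09894 servings and 5.678 servings → $7.21.
strawberries + bell pepper: the both-tight solution has a negative serving — not a feasible corner.
strawberries + broccoli with both targets exact would need a negative amount; discard.
bell pepper + broccoli: intersection lies outside the first quadrant.
So the least-cost plan costs $4.12.

$4.12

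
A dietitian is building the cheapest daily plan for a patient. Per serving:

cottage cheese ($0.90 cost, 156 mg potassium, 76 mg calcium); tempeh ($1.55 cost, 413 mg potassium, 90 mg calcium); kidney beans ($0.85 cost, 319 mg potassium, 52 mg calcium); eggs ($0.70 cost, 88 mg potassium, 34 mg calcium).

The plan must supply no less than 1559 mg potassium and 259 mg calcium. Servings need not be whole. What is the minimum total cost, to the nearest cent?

$4.20

This is a tiny linear program; its minimum lies at a vertex of the feasible set. List the vertices and price them.
cottage cheese only: max(1559/156, 259/76) = 9.994 servings → $8.99.
tempeh only: max(1559/413, 259/90) = 3.775 servings → $5.85.
kidney beans only: max(1559/319, 259/52) = 4.981 servings → $4.23.
eggs only: max(1559/88, 259/34) = 17.72 servings → $12.40.
cottage cheese + tempeh: intersection lies outside the first quadrant.
cottage cheese + kidney beans with both tight: 0.09627 servings and 4.84 servings → $4.20.
cottage cheese + eggs: the both-tight solution has a negative serving — not a feasible corner.
tempeh + kidney beans with both tight: 0.2147 servings and 4.609 servings → $4.25.
tempeh + eggs with both targets exact would need a negative amount; discard.
kidney beans + eggs with both tight: 4.819 servings and 0.2477 servings → $4.27.
So the least-cost plan costs $4.20.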